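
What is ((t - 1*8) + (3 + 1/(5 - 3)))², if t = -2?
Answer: 169/4 ≈ 42.250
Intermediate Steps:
((t - 1*8) + (3 + 1/(5 - 3)))² = ((-2 - 1*8) + (3 + 1/(5 - 3)))² = ((-2 - 8) + (3 + 1/2))² = (-10 + (3 + ½))² = (-10 + 7/2)² = (-13/2)² = 169/4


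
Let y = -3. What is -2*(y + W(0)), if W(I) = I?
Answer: 6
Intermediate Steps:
-2*(y + W(0)) = -2*(-3 + 0) = -2*(-3) = 6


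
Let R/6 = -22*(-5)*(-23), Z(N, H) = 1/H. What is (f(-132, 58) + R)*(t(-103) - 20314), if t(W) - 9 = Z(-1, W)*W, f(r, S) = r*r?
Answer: -45562176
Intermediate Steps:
Z(N, H) = 1/H
R = -15180 (R = 6*(-22*(-5)*(-23)) = 6*(110*(-23)) = 6*(-2530) = -15180)
f(r, S) = r**2
t(W) = 10 (t(W) = 9 + W/W = 9 + 1 = 10)
(f(-132, 58) + R)*(t(-103) - 20314) = ((-132)**2 - 15180)*(10 - 20314) = (17424 - 15180)*(-20304) = 2244*(-20304) = -45562176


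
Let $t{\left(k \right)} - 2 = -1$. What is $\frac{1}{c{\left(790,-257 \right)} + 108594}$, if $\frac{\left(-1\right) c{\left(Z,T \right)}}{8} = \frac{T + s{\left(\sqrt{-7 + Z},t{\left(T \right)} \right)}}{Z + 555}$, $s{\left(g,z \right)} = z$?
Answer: $\frac{1345}{146060978} \approx 9.2085 \cdot 10^{-6}$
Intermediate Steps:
$t{\left(k \right)} = 1$ ($t{\left(k \right)} = 2 - 1 = 1$)
$c{\left(Z,T \right)} = - \frac{8 \left(1 + T\right)}{555 + Z}$ ($c{\left(Z,T \right)} = - 8 \frac{T + 1}{Z + 555} = - 8 \frac{1 + T}{555 + Z} = - \frac{8 \left(1 + T\right)}{555 + Z}$)
$\frac{1}{c{\left(790,-257 \right)} + 108594} = \frac{1}{\frac{8 \left(-1 - -257\right)}{555 + 790} + 108594} = \frac{1}{\frac{8 \left(-1 + 257\right)}{1345} + 108594} = \frac{1}{8 \cdot \frac{1}{1345} \cdot 256 + 108594} = \frac{1}{\frac{2048}{1345} + 108594} = \frac{1}{\frac{146060978}{1345}} = \frac{1345}{146060978}$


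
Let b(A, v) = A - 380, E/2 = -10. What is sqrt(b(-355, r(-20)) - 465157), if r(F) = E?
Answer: 14*I*sqrt(2377) ≈ 682.56*I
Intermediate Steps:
E = -20 (E = 2*(-10) = -20)
r(F) = -20
b(A, v) = -380 + A
sqrt(b(-355, r(-20)) - 465157) = sqrt((-380 - 355) - 465157) = sqrt(-735 - 465157) = sqrt(-465892) = 14*I*sqrt(2377)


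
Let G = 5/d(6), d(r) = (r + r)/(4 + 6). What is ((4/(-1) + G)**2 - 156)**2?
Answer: 31528225/1296 ≈ 24327.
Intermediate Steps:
d(r) = r/5 (d(r) = (2*r)/10 = (2*r)*(1/10) = r/5)
G = 25/6 (G = 5/(((1/5)*6)) = 5/(6/5) = 5*(5/6) = 25/6 ≈ 4.1667)
((4/(-1) + G)**2 - 156)**2 = ((4/(-1) + 25/6)**2 - 156)**2 = ((4*(-1) + 25/6)**2 - 156)**2 = ((-4 + 25/6)**2 - 156)**2 = ((1/6)**2 - 156)**2 = (1/36 - 156)**2 = (-5615/36)**2 = 31528225/1296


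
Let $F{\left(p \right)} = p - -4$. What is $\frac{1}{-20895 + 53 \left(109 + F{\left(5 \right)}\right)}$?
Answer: $- \frac{1}{14641} \approx -6.8301 \cdot 10^{-5}$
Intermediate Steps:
$F{\left(p \right)} = 4 + p$ ($F{\left(p \right)} = p + 4 = 4 + p$)
$\frac{1}{-20895 + 53 \left(109 + F{\left(5 \right)}\right)} = \frac{1}{-20895 + 53 \left(109 + \left(4 + 5\right)\right)} = \frac{1}{-20895 + 53 \left(109 + 9\right)} = \frac{1}{-20895 + 53 \cdot 118} = \frac{1}{-20895 + 6254} = \frac{1}{-14641} = - \frac{1}{14641}$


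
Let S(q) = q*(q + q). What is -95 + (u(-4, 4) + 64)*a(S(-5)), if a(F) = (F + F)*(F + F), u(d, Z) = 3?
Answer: 669905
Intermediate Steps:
S(q) = 2*q² (S(q) = q*(2*q) = 2*q²)
a(F) = 4*F² (a(F) = (2*F)*(2*F) = 4*F²)
-95 + (u(-4, 4) + 64)*a(S(-5)) = -95 + (3 + 64)*(4*(2*(-5)²)²) = -95 + 67*(4*(2*25)²) = -95 + 67*(4*50²) = -95 + 67*(4*2500) = -95 + 67*10000 = -95 + 670000 = 669905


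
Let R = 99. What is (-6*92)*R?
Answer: -54648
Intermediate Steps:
(-6*92)*R = -6*92*99 = -552*99 = -54648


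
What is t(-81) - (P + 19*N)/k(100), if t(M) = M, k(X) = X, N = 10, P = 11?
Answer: -8301/100 ≈ -83.010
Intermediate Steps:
t(-81) - (P + 19*N)/k(100) = -81 - (11 + 19*10)/100 = -81 - (11 + 190)/100 = -81 - 201/100 = -8301/100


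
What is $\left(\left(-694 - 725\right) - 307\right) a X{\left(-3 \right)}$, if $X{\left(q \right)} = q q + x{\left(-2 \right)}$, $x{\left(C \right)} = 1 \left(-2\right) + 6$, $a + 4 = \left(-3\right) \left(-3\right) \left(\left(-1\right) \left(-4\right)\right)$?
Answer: $-718016$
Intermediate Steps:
$a = 32$ ($a = -4 + \left(-3\right) \left(-3\right) \left(\left(-1\right) \left(-4\right)\right) = -4 + 9 \cdot 4 = -4 + 36 = 32$)
$x{\left(C \right)} = 4$ ($x{\left(C \right)} = -2 + 6 = 4$)
$X{\left(q \right)} = 4 + q^{2}$ ($X{\left(q \right)} = q q + 4 = q^{2} + 4 = 4 + q^{2}$)
$\left(\left(-694 - 725\right) - 307\right) a X{\left(-3 \right)} = \left(\left(-694 - 725\right) - 307\right) 32 \left(4 + \left(-3\right)^{2}\right) = \left(-1419 - 307\right) 32 \left(4 + 9\right) = - 1726 \cdot 32 \cdot 13 = \left(-1726\right) 416 = -718016$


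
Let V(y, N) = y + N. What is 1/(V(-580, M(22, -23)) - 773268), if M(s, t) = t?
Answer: -1/773871 ≈ -1.2922e-6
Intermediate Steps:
V(y, N) = N + y
1/(V(-580, M(22, -23)) - 773268) = 1/((-23 - 580) - 773268) = 1/(-603 - 773268) = 1/(-773871) = -1/773871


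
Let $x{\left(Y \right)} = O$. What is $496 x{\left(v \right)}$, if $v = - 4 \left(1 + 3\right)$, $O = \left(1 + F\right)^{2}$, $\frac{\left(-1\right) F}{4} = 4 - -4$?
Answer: $476656$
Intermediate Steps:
$F = -32$ ($F = - 4 \left(4 - -4\right) = - 4 \left(4 + 4\right) = \left(-4\right) 8 = -32$)
$O = 961$ ($O = \left(1 - 32\right)^{2} = \left(-31\right)^{2} = 961$)
$v = -16$ ($v = \left(-4\right) 4 = -16$)
$x{\left(Y \right)} = 961$
$496 x{\left(v \right)} = 496 \cdot 961 = 476656$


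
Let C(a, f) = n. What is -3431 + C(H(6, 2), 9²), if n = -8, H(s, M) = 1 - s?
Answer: -3439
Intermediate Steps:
C(a, f) = -8
-3431 + C(H(6, 2), 9²) = -3431 - 8 = -3439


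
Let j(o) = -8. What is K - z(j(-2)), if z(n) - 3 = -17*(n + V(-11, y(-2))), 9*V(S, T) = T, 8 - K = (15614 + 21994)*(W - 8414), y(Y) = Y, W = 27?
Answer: 2838763451/9 ≈ 3.1542e+8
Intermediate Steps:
K = 315418304 (K = 8 - (15614 + 21994)*(27 - 8414) = 8 - 37608*(-8387) = 8 - 1*(-315418296) = 8 + 315418296 = 315418304)
V(S, T) = T/9
z(n) = 61/9 - 17*n (z(n) = 3 - 17*(n + (⅑)*(-2)) = 3 - 17*(n - 2/9) = 3 - 17*(-2/9 + n) = 3 + (34/9 - 17*n) = 61/9 - 17*n)
K - z(j(-2)) = 315418304 - (61/9 - 17*(-8)) = 315418304 - (61/9 + 136) = 315418304 - 1*1285/9 = 315418304 - 1285/9 = 2838763451/9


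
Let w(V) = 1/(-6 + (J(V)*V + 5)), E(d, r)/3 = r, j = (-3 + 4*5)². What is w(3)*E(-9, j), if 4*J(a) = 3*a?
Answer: 3468/23 ≈ 150.78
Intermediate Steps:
j = 289 (j = (-3 + 20)² = 17² = 289)
E(d, r) = 3*r
J(a) = 3*a/4 (J(a) = (3*a)/4 = 3*a/4)
w(V) = 1/(-1 + 3*V²/4) (w(V) = 1/(-6 + ((3*V/4)*V + 5)) = 1/(-6 + (3*V²/4 + 5)) = 1/(-6 + (5 + 3*V²/4)) = 1/(-1 + 3*V²/4))
w(3)*E(-9, j) = (4/(-4 + 3*3²))*(3*289) = (4/(-4 + 3*9))*867 = (4/(-4 + 27))*867 = (4/23)*867 = 3468/23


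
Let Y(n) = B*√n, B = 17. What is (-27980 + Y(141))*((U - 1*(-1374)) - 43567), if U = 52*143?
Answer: 972500860 - 590869*√141 ≈ 9.6548e+8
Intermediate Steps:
U = 7436
Y(n) = 17*√n
(-27980 + Y(141))*((U - 1*(-1374)) - 43567) = (-27980 + 17*√141)*((7436 - 1*(-1374)) - 43567) = (-27980 + 17*√141)*((7436 + 1374) - 43567) = (-27980 + 17*√141)*(8810 - 43567) = (-27980 + 17*√141)*(-34757) = 972500860 - 590869*√141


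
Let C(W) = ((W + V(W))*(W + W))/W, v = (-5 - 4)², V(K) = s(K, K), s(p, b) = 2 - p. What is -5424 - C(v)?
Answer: -5428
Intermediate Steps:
V(K) = 2 - K
v = 81 (v = (-9)² = 81)
C(W) = 4 (C(W) = ((W + (2 - W))*(W + W))/W = (2*(2*W))/W = (4*W)/W = 4)
-5424 - C(v) = -5424 - 1*4 = -5424 - 4 = -5428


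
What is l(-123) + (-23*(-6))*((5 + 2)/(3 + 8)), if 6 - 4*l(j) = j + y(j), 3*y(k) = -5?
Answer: 3976/33 ≈ 120.48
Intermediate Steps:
y(k) = -5/3 (y(k) = (1/3)*(-5) = -5/3)
l(j) = 23/12 - j/4 (l(j) = 3/2 - (j - 5/3)/4 = 3/2 - (-5/3 + j)/4 = 3/2 + (5/12 - j/4) = 23/12 - j/4)
l(-123) + (-23*(-6))*((5 + 2)/(3 + 8)) = (23/12 - 1/4*(-123)) + (-23*(-6))*((5 + 2)/(3 + 8)) = (23/12 + 123/4) + 138*(7/11) = 98/3 + 138*(7*(1/11)) = 98/3 + 138*(7/11) = 98/3 + 966/11 = 3976/33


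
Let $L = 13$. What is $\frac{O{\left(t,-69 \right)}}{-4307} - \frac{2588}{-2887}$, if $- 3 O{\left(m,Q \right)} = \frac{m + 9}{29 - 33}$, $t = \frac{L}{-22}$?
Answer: $\frac{2942146129}{3282657576} \approx 0.89627$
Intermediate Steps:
$t = - \frac{13}{22}$ ($t = \frac{13}{-22} = 13 \left(- \frac{1}{22}\right) = - \frac{13}{22} \approx -0.59091$)
$O{\left(m,Q \right)} = \frac{3}{4} + \frac{m}{12}$ ($O{\left(m,Q \right)} = - \frac{\left(m + 9\right) \frac{1}{29 - 33}}{3} = - \frac{\left(9 + m\right) \frac{1}{-4}}{3} = - \frac{\left(9 + m\right) \left(- \frac{1}{4}\right)}{3} = - \frac{- \frac{9}{4} - \frac{m}{4}}{3} = \frac{3}{4} + \frac{m}{12}$)
$\frac{O{\left(t,-69 \right)}}{-4307} - \frac{2588}{-2887} = \frac{\frac{3}{4} + \frac{1}{12} \left(- \frac{13}{22}\right)}{-4307} - \frac{2588}{-2887} = \left(\frac{3}{4} - \frac{13}{264}\right) \left(- \frac{1}{4307}\right) - - \frac{2588}{2887} = \frac{185}{264} \left(- \frac{1}{4307}\right) + \frac{2588}{2887} = - \frac{185}{1137048} + \frac{2588}{2887} = \frac{2942146129}{3282657576}$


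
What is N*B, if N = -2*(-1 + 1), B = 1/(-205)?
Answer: 0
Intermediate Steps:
B = -1/205 ≈ -0.0048781
N = 0 (N = -2*0 = 0)
N*B = 0*(-1/205) = 0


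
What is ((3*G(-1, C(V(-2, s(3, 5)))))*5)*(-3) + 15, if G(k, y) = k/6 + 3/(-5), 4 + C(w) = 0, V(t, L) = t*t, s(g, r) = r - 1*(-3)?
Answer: 99/2 ≈ 49.500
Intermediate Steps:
s(g, r) = 3 + r (s(g, r) = r + 3 = 3 + r)
V(t, L) = t²
C(w) = -4 (C(w) = -4 + 0 = -4)
G(k, y) = -⅗ + k/6 (G(k, y) = k*(⅙) + 3*(-⅕) = k/6 - ⅗ = -⅗ + k/6)
((3*G(-1, C(V(-2, s(3, 5)))))*5)*(-3) + 15 = ((3*(-⅗ + (⅙)*(-1)))*5)*(-3) + 15 = ((3*(-⅗ - ⅙))*5)*(-3) + 15 = ((3*(-23/30))*5)*(-3) + 15 = -23/10*5*(-3) + 15 = -23/2*(-3) + 15 = 69/2 + 15 = 99/2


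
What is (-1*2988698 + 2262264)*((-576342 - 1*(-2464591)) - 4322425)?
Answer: 1768268208384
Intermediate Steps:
(-1*2988698 + 2262264)*((-576342 - 1*(-2464591)) - 4322425) = (-2988698 + 2262264)*((-576342 + 2464591) - 4322425) = -726434*(1888249 - 4322425) = -726434*(-2434176) = 1768268208384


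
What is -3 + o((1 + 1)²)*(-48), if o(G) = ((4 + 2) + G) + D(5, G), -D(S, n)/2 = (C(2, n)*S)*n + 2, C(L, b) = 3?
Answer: 5469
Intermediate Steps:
D(S, n) = -4 - 6*S*n (D(S, n) = -2*((3*S)*n + 2) = -2*(3*S*n + 2) = -2*(2 + 3*S*n) = -4 - 6*S*n)
o(G) = 2 - 29*G (o(G) = ((4 + 2) + G) + (-4 - 6*5*G) = (6 + G) + (-4 - 30*G) = 2 - 29*G)
-3 + o((1 + 1)²)*(-48) = -3 + (2 - 29*(1 + 1)²)*(-48) = -3 + (2 - 29*2²)*(-48) = -3 + (2 - 29*4)*(-48) = -3 + (2 - 116)*(-48) = -3 - 114*(-48) = -3 + 5472 = 5469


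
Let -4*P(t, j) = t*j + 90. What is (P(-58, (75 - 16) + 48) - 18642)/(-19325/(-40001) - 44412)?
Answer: 684537113/1776505087 ≈ 0.38533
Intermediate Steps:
P(t, j) = -45/2 - j*t/4 (P(t, j) = -(t*j + 90)/4 = -(j*t + 90)/4 = -(90 + j*t)/4 = -45/2 - j*t/4)
(P(-58, (75 - 16) + 48) - 18642)/(-19325/(-40001) - 44412) = ((-45/2 - 1/4*((75 - 16) + 48)*(-58)) - 18642)/(-19325/(-40001) - 44412) = ((-45/2 - 1/4*(59 + 48)*(-58)) - 18642)/(-19325*(-1/40001) - 44412) = ((-45/2 - 1/4*107*(-58)) - 18642)/(19325/40001 - 44412) = ((-45/2 + 3103/2) - 18642)/(-1776505087/40001) = (1529 - 18642)*(-40001/1776505087) = -17113*(-40001/1776505087) = 684537113/1776505087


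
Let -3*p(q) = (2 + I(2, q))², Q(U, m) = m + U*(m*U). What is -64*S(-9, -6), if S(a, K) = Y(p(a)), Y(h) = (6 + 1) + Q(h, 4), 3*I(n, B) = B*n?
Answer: -71872/9 ≈ -7985.8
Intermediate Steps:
I(n, B) = B*n/3 (I(n, B) = (B*n)/3 = B*n/3)
Q(U, m) = m + m*U² (Q(U, m) = m + U*(U*m) = m + m*U²)
p(q) = -(2 + 2*q/3)²/3 (p(q) = -(2 + (⅓)*q*2)²/3 = -(2 + 2*q/3)²/3)
Y(h) = 11 + 4*h² (Y(h) = (6 + 1) + 4*(1 + h²) = 7 + (4 + 4*h²) = 11 + 4*h²)
S(a, K) = 11 + 64*(3 + a)⁴/729 (S(a, K) = 11 + 4*(-4*(3 + a)²/27)² = 11 + 4*(16*(3 + a)⁴/729) = 11 + 64*(3 + a)⁴/729)
-64*S(-9, -6) = -64*(11 + 64*(3 - 9)⁴/729) = -64*(11 + (64/729)*(-6)⁴) = -64*(11 + (64/729)*1296) = -64*(11 + 1024/9) = -64*1123/9 = -71872/9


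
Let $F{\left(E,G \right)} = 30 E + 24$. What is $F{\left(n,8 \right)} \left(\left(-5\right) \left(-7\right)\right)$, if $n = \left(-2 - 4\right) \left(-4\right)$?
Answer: $26040$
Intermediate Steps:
$n = 24$ ($n = \left(-6\right) \left(-4\right) = 24$)
$F{\left(E,G \right)} = 24 + 30 E$
$F{\left(n,8 \right)} \left(\left(-5\right) \left(-7\right)\right) = \left(24 + 30 \cdot 24\right) \left(\left(-5\right) \left(-7\right)\right) = \left(24 + 720\right) 35 = 744 \cdot 35 = 26040$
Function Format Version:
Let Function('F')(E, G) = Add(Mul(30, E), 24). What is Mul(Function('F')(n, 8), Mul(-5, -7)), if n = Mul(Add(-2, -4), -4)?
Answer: 26040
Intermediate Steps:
n = 24 (n = Mul(-6, -4) = 24)
Function('F')(E, G) = Add(24, Mul(30, E))
Mul(Function('F')(n, 8), Mul(-5, -7)) = Mul(Add(24, Mul(30, 24)), Mul(-5, -7)) = Mul(Add(24, 720), 35) = Mul(744, 35) = 26040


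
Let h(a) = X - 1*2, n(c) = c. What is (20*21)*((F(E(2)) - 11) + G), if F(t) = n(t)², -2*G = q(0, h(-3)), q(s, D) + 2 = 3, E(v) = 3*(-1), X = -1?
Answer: -1050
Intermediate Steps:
E(v) = -3
h(a) = -3 (h(a) = -1 - 1*2 = -1 - 2 = -3)
q(s, D) = 1 (q(s, D) = -2 + 3 = 1)
G = -½ (G = -½*1 = -½ ≈ -0.50000)
F(t) = t²
(20*21)*((F(E(2)) - 11) + G) = (20*21)*(((-3)² - 11) - ½) = 420*((9 - 11) - ½) = 420*(-2 - ½) = 420*(-5/2) = -1050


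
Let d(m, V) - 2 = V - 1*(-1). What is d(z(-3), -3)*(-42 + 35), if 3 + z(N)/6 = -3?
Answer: 0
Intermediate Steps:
z(N) = -36 (z(N) = -18 + 6*(-3) = -18 - 18 = -36)
d(m, V) = 3 + V (d(m, V) = 2 + (V - 1*(-1)) = 2 + (V + 1) = 2 + (1 + V) = 3 + V)
d(z(-3), -3)*(-42 + 35) = (3 - 3)*(-42 + 35) = 0*(-7) = 0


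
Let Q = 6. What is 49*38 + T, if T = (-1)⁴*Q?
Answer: 1868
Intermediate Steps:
T = 6 (T = (-1)⁴*6 = 1*6 = 6)
49*38 + T = 49*38 + 6 = 1862 + 6 = 1868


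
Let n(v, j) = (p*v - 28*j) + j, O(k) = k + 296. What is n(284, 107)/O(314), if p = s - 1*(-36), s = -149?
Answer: -34981/610 ≈ -57.346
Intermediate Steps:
O(k) = 296 + k
p = -113 (p = -149 - 1*(-36) = -149 + 36 = -113)
n(v, j) = -113*v - 27*j (n(v, j) = (-113*v - 28*j) + j = -113*v - 27*j)
n(284, 107)/O(314) = (-113*284 - 27*107)/(296 + 314) = (-32092 - 2889)/610 = -34981*1/610 = -34981/610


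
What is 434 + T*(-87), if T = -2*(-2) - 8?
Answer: 782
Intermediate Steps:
T = -4 (T = 4 - 8 = -4)
434 + T*(-87) = 434 - 4*(-87) = 434 + 348 = 782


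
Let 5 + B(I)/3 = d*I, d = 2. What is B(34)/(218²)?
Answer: 189/47524 ≈ 0.0039769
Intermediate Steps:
B(I) = -15 + 6*I (B(I) = -15 + 3*(2*I) = -15 + 6*I)
B(34)/(218²) = (-15 + 6*34)/(218²) = (-15 + 204)/47524 = 189*(1/47524) = 189/47524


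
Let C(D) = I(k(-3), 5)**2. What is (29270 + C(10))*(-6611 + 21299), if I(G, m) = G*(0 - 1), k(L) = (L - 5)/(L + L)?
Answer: 429943872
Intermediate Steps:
k(L) = (-5 + L)/(2*L) (k(L) = (-5 + L)/((2*L)) = (-5 + L)*(1/(2*L)) = (-5 + L)/(2*L))
I(G, m) = -G (I(G, m) = G*(-1) = -G)
C(D) = 16/9 (C(D) = (-(-5 - 3)/(2*(-3)))**2 = (-(-1)*(-8)/(2*3))**2 = (-1*4/3)**2 = (-4/3)**2 = 16/9)
(29270 + C(10))*(-6611 + 21299) = (29270 + 16/9)*(-6611 + 21299) = (263446/9)*14688 = 429943872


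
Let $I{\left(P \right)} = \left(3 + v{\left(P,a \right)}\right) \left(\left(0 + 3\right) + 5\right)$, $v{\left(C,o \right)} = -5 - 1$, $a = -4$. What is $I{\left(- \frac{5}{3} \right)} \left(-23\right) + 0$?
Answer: $552$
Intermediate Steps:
$v{\left(C,o \right)} = -6$ ($v{\left(C,o \right)} = -5 - 1 = -6$)
$I{\left(P \right)} = -24$ ($I{\left(P \right)} = \left(3 - 6\right) \left(\left(0 + 3\right) + 5\right) = - 3 \left(3 + 5\right) = \left(-3\right) 8 = -24$)
$I{\left(- \frac{5}{3} \right)} \left(-23\right) + 0 = \left(-24\right) \left(-23\right) + 0 = 552 + 0 = 552$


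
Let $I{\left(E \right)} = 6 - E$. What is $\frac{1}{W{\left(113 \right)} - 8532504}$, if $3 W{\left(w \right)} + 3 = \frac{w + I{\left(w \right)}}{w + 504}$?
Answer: $- \frac{617}{5264555583} \approx -1.172 \cdot 10^{-7}$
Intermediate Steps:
$W{\left(w \right)} = -1 + \frac{2}{504 + w}$ ($W{\left(w \right)} = -1 + \frac{\left(w - \left(-6 + w\right)\right) \frac{1}{w + 504}}{3} = -1 + \frac{6 \frac{1}{504 + w}}{3} = -1 + \frac{2}{504 + w}$)
$\frac{1}{W{\left(113 \right)} - 8532504} = \frac{1}{\frac{-502 - 113}{504 + 113} - 8532504} = \frac{1}{\frac{-502 - 113}{617} - 8532504} = \frac{1}{\frac{1}{617} \left(-615\right) - 8532504} = \frac{1}{- \frac{615}{617} - 8532504} = \frac{1}{- \frac{5264555583}{617}} = - \frac{617}{5264555583}$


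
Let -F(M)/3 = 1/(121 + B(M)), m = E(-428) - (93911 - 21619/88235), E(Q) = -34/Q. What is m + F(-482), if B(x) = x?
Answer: -640142691465299/6816506690 ≈ -93911.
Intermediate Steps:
m = -1773248609729/18882290 (m = -34/(-428) - (93911 - 21619/88235) = -34*(-1/428) - (93911 - 21619/88235) = 17/214 - (93911 - 1*21619/88235) = 17/214 - (93911 - 21619/88235) = 17/214 - 1*8286215466/88235 = 17/214 - 8286215466/88235 = -1773248609729/18882290 ≈ -93911.)
F(M) = -3/(121 + M)
m + F(-482) = -1773248609729/18882290 - 3/(121 - 482) = -1773248609729/18882290 - 3/(-361) = -1773248609729/18882290 - 3*(-1/361) = -1773248609729/18882290 + 3/361 = -640142691465299/6816506690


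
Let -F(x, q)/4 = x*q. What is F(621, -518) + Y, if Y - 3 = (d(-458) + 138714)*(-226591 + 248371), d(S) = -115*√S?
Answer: 3022477635 - 2504700*I*√458 ≈ 3.0225e+9 - 5.3603e+7*I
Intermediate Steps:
F(x, q) = -4*q*x (F(x, q) = -4*x*q = -4*q*x)
Y = 3021190923 - 2504700*I*√458 (Y = 3 + (-115*I*√458 + 138714)*(-226591 + 248371) = 3 + (-115*I*√458 + 138714)*21780 = 3 + (138714 - 115*I*√458)*21780 = 3 + (3021190920 - 2504700*I*√458) = 3021190923 - 2504700*I*√458 ≈ 3.0212e+9 - 5.3603e+7*I)
F(621, -518) + Y = -4*(-518)*621 + (3021190923 - 2504700*I*√458) = 1286712 + (3021190923 - 2504700*I*√458) = 3022477635 - 2504700*I*√458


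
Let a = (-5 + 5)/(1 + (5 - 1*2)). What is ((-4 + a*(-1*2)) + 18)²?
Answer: 196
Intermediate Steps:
a = 0 (a = 0/(1 + (5 - 2)) = 0/(1 + 3) = 0/4 = 0*(¼) = 0)
((-4 + a*(-1*2)) + 18)² = ((-4 + 0*(-1*2)) + 18)² = ((-4 + 0*(-2)) + 18)² = ((-4 + 0) + 18)² = (-4 + 18)² = 14² = 196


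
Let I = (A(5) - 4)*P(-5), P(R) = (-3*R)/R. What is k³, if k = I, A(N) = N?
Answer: -27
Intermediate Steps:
P(R) = -3
I = -3 (I = (5 - 4)*(-3) = 1*(-3) = -3)
k = -3
k³ = (-3)³ = -27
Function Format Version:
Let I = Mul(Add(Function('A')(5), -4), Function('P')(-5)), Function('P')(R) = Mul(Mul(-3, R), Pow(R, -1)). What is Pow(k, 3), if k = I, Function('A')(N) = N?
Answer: -27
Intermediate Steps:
Function('P')(R) = -3
I = -3 (I = Mul(Add(5, -4), -3) = Mul(1, -3) = -3)
k = -3
Pow(k, 3) = Pow(-3, 3) = -27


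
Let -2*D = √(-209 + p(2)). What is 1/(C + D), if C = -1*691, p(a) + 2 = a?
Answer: -2764/1910133 + 2*I*√209/1910133 ≈ -0.001447 + 1.5137e-5*I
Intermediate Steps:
p(a) = -2 + a
C = -691
D = -I*√209/2 (D = -√(-209 + (-2 + 2))/2 = -√(-209 + 0)/2 = -I*√209/2 ≈ -7.2284*I)
1/(C + D) = 1/(-691 - I*√209/2)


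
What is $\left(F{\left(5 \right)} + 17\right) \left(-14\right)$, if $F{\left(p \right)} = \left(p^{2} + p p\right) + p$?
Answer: $-1008$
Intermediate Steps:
$F{\left(p \right)} = p + 2 p^{2}$ ($F{\left(p \right)} = \left(p^{2} + p^{2}\right) + p = 2 p^{2} + p = p + 2 p^{2}$)
$\left(F{\left(5 \right)} + 17\right) \left(-14\right) = \left(5 \left(1 + 2 \cdot 5\right) + 17\right) \left(-14\right) = \left(5 \left(1 + 10\right) + 17\right) \left(-14\right) = \left(5 \cdot 11 + 17\right) \left(-14\right) = \left(55 + 17\right) \left(-14\right) = 72 \left(-14\right) = -1008$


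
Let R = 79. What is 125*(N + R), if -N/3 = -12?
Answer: 14375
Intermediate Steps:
N = 36 (N = -3*(-12) = 36)
125*(N + R) = 125*(36 + 79) = 125*115 = 14375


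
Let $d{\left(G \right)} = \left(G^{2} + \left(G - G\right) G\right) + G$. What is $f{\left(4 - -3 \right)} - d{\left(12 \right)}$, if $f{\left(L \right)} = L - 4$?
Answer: $-153$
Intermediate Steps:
$f{\left(L \right)} = -4 + L$ ($f{\left(L \right)} = L - 4 = -4 + L$)
$d{\left(G \right)} = G + G^{2}$ ($d{\left(G \right)} = \left(G^{2} + 0 G\right) + G = \left(G^{2} + 0\right) + G = G^{2} + G = G + G^{2}$)
$f{\left(4 - -3 \right)} - d{\left(12 \right)} = \left(-4 + \left(4 - -3\right)\right) - 12 \left(1 + 12\right) = \left(-4 + \left(4 + 3\right)\right) - 12 \cdot 13 = \left(-4 + 7\right) - 156 = 3 - 156 = -153$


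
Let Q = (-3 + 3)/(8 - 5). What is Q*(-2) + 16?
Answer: 16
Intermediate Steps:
Q = 0 (Q = 0/3 = 0*(⅓) = 0)
Q*(-2) + 16 = 0*(-2) + 16 = 0 + 16 = 16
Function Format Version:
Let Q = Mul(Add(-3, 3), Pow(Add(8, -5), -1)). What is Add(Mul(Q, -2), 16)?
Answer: 16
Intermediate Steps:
Q = 0 (Q = Mul(0, Pow(3, -1)) = Mul(0, Rational(1, 3)) = 0)
Add(Mul(Q, -2), 16) = Add(Mul(0, -2), 16) = Add(0, 16) = 16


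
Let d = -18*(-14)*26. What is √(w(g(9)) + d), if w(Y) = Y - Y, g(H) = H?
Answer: 6*√182 ≈ 80.944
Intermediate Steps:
d = 6552 (d = 252*26 = 6552)
w(Y) = 0
√(w(g(9)) + d) = √(0 + 6552) = √6552 = 6*√182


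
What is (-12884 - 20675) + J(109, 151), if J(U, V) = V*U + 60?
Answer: -17040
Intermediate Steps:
J(U, V) = 60 + U*V (J(U, V) = U*V + 60 = 60 + U*V)
(-12884 - 20675) + J(109, 151) = (-12884 - 20675) + (60 + 109*151) = -33559 + (60 + 16459) = -33559 + 16519 = -17040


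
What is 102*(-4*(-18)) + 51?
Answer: 7395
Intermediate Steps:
102*(-4*(-18)) + 51 = 102*72 + 51 = 7344 + 51 = 7395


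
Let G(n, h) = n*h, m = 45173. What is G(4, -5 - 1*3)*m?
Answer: -1445536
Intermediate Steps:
G(n, h) = h*n
G(4, -5 - 1*3)*m = ((-5 - 1*3)*4)*45173 = ((-5 - 3)*4)*45173 = -8*4*45173 = -32*45173 = -1445536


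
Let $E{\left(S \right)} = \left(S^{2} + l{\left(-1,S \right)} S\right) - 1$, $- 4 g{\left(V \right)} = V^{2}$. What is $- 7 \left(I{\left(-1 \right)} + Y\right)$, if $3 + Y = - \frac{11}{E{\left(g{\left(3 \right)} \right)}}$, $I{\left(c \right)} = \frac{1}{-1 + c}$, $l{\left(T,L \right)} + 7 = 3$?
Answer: $\frac{1155}{38} \approx 30.395$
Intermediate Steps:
$g{\left(V \right)} = - \frac{V^{2}}{4}$
$l{\left(T,L \right)} = -4$ ($l{\left(T,L \right)} = -7 + 3 = -4$)
$E{\left(S \right)} = -1 + S^{2} - 4 S$ ($E{\left(S \right)} = \left(S^{2} - 4 S\right) - 1 = -1 + S^{2} - 4 S$)
$Y = - \frac{73}{19}$ ($Y = -3 - \frac{11}{-1 + \left(- \frac{3^{2}}{4}\right)^{2} - 4 \left(- \frac{3^{2}}{4}\right)} = -3 - \frac{11}{-1 + \left(\left(- \frac{1}{4}\right) 9\right)^{2} - 4 \left(\left(- \frac{1}{4}\right) 9\right)} = -3 - \frac{11}{-1 + \left(- \frac{9}{4}\right)^{2} - -9} = -3 - \frac{11}{-1 + \frac{81}{16} + 9} = -3 - \frac{11}{\frac{209}{16}} = -3 - \frac{16}{19} = - \frac{73}{19} \approx -3.8421$)
$- 7 \left(I{\left(-1 \right)} + Y\right) = - 7 \left(\frac{1}{-1 - 1} - \frac{73}{19}\right) = - 7 \left(\frac{1}{-2} - \frac{73}{19}\right) = - 7 \left(- \frac{1}{2} - \frac{73}{19}\right) = \left(-7\right) \left(- \frac{165}{38}\right) = \frac{1155}{38}$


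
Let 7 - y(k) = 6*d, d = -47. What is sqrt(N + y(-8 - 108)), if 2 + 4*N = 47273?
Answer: sqrt(48427)/2 ≈ 110.03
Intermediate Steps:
N = 47271/4 (N = -1/2 + (1/4)*47273 = -1/2 + 47273/4 = 47271/4 ≈ 11818.)
y(k) = 289 (y(k) = 7 - 6*(-47) = 7 - 1*(-282) = 7 + 282 = 289)
sqrt(N + y(-8 - 108)) = sqrt(47271/4 + 289) = sqrt(48427/4) = sqrt(48427)/2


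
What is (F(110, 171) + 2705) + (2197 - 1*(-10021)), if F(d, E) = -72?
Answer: 14851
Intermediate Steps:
(F(110, 171) + 2705) + (2197 - 1*(-10021)) = (-72 + 2705) + (2197 - 1*(-10021)) = 2633 + (2197 + 10021) = 2633 + 12218 = 14851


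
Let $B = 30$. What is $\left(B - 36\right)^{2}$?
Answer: $36$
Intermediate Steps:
$\left(B - 36\right)^{2} = \left(30 - 36\right)^{2} = \left(-6\right)^{2} = 36$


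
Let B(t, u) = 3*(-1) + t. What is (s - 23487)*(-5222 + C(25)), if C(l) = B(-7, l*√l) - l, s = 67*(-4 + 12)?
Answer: 120653407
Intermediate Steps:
s = 536 (s = 67*8 = 536)
B(t, u) = -3 + t
C(l) = -10 - l (C(l) = (-3 - 7) - l = -10 - l)
(s - 23487)*(-5222 + C(25)) = (536 - 23487)*(-5222 + (-10 - 1*25)) = -22951*(-5222 + (-10 - 25)) = -22951*(-5222 - 35) = -22951*(-5257) = 120653407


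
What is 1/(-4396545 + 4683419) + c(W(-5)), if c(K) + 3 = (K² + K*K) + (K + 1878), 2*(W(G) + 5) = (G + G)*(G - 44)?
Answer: 33654623311/286874 ≈ 1.1732e+5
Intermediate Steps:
W(G) = -5 + G*(-44 + G) (W(G) = -5 + ((G + G)*(G - 44))/2 = -5 + ((2*G)*(-44 + G))/2 = -5 + (2*G*(-44 + G))/2 = -5 + G*(-44 + G))
c(K) = 1875 + K + 2*K² (c(K) = -3 + ((K² + K*K) + (K + 1878)) = -3 + ((K² + K²) + (1878 + K)) = -3 + (2*K² + (1878 + K)) = -3 + (1878 + K + 2*K²) = 1875 + K + 2*K²)
1/(-4396545 + 4683419) + c(W(-5)) = 1/(-4396545 + 4683419) + (1875 + (-5 + (-5)² - 44*(-5)) + 2*(-5 + (-5)² - 44*(-5))²) = 1/286874 + (1875 + (-5 + 25 + 220) + 2*(-5 + 25 + 220)²) = 1/286874 + (1875 + 240 + 2*240²) = 1/286874 + (1875 + 240 + 2*57600) = 1/286874 + (1875 + 240 + 115200) = 1/286874 + 117315 = 33654623311/286874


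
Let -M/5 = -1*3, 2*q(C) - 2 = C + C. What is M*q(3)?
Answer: 60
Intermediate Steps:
q(C) = 1 + C (q(C) = 1 + (C + C)/2 = 1 + (2*C)/2 = 1 + C)
M = 15 (M = -(-5)*3 = -5*(-3) = 15)
M*q(3) = 15*(1 + 3) = 15*4 = 60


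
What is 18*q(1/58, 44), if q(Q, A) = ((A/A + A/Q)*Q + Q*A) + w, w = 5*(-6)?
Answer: 7713/29 ≈ 265.97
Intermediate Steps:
w = -30
q(Q, A) = -30 + A*Q + Q*(1 + A/Q) (q(Q, A) = ((A/A + A/Q)*Q + Q*A) - 30 = ((1 + A/Q)*Q + A*Q) - 30 = (Q*(1 + A/Q) + A*Q) - 30 = (A*Q + Q*(1 + A/Q)) - 30 = -30 + A*Q + Q*(1 + A/Q))
18*q(1/58, 44) = 18*(-30 + 44 + 1/58 + 44/58) = 18*(-30 + 44 + 1/58 + 44*(1/58)) = 18*(-30 + 44 + 1/58 + 22/29) = 18*(857/58) = 7713/29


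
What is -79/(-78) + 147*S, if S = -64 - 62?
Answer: -1444637/78 ≈ -18521.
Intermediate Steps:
S = -126
-79/(-78) + 147*S = -79/(-78) + 147*(-126) = -79*(-1/78) - 18522 = 79/78 - 18522 = -1444637/78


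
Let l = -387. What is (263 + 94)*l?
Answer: -138159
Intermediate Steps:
(263 + 94)*l = (263 + 94)*(-387) = 357*(-387) = -138159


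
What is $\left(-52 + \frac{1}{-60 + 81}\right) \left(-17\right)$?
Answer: $\frac{18547}{21} \approx 883.19$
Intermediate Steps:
$\left(-52 + \frac{1}{-60 + 81}\right) \left(-17\right) = \left(-52 + \frac{1}{21}\right) \left(-17\right) = \left(- \frac{1091}{21}\right) \left(-17\right) = \frac{18547}{21}$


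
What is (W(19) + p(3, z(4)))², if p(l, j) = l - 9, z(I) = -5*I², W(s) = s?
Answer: 169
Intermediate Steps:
p(l, j) = -9 + l
(W(19) + p(3, z(4)))² = (19 + (-9 + 3))² = (19 - 6)² = 13² = 169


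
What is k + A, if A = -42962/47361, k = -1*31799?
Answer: -1506075401/47361 ≈ -31800.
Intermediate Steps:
k = -31799
A = -42962/47361 (A = -42962*1/47361 = -42962/47361 ≈ -0.90712)
k + A = -31799 - 42962/47361 = -1506075401/47361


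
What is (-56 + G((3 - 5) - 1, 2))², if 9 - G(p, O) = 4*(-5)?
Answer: 729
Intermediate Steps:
G(p, O) = 29 (G(p, O) = 9 - 4*(-5) = 9 - 1*(-20) = 9 + 20 = 29)
(-56 + G((3 - 5) - 1, 2))² = (-56 + 29)² = (-27)² = 729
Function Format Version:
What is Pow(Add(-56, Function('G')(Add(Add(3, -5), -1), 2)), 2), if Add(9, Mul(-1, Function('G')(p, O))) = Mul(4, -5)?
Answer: 729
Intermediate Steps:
Function('G')(p, O) = 29 (Function('G')(p, O) = Add(9, Mul(-1, Mul(4, -5))) = Add(9, Mul(-1, -20)) = Add(9, 20) = 29)
Pow(Add(-56, Function('G')(Add(Add(3, -5), -1), 2)), 2) = Pow(Add(-56, 29), 2) = Pow(-27, 2) = 729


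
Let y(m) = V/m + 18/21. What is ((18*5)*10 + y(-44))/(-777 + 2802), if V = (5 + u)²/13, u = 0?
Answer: 3606857/8108100 ≈ 0.44485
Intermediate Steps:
V = 25/13 (V = (5 + 0)²/13 = 5²*(1/13) = 25*(1/13) = 25/13 ≈ 1.9231)
y(m) = 6/7 + 25/(13*m) (y(m) = 25/(13*m) + 18/21 = 25/(13*m) + 18*(1/21) = 25/(13*m) + 6/7 = 6/7 + 25/(13*m))
((18*5)*10 + y(-44))/(-777 + 2802) = ((18*5)*10 + (1/91)*(175 + 78*(-44))/(-44))/(-777 + 2802) = (90*10 + (1/91)*(-1/44)*(175 - 3432))/2025 = (900 + (1/91)*(-1/44)*(-3257))*(1/2025) = (900 + 3257/4004)*(1/2025) = (3606857/4004)*(1/2025) = 3606857/8108100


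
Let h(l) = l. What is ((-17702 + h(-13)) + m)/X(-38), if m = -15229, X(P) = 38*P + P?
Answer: 16472/741 ≈ 22.229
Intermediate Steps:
X(P) = 39*P
((-17702 + h(-13)) + m)/X(-38) = ((-17702 - 13) - 15229)/((39*(-38))) = (-17715 - 15229)/(-1482) = -32944*(-1/1482) = 16472/741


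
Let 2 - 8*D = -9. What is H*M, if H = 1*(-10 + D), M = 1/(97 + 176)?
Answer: -23/728 ≈ -0.031593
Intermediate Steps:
D = 11/8 (D = ¼ - ⅛*(-9) = ¼ + 9/8 = 11/8 ≈ 1.3750)
M = 1/273 ≈ 0.0036630
H = -69/8 (H = 1*(-10 + 11/8) = 1*(-69/8) = -69/8 ≈ -8.6250)
H*M = -69/8*1/273 = -23/728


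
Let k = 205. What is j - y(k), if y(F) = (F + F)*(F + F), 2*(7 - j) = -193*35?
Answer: -329431/2 ≈ -1.6472e+5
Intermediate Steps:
j = 6769/2 (j = 7 - (-193)*35/2 = 7 - ½*(-6755) = 7 + 6755/2 = 6769/2 ≈ 3384.5)
y(F) = 4*F² (y(F) = (2*F)*(2*F) = 4*F²)
j - y(k) = 6769/2 - 4*205² = 6769/2 - 4*42025 = 6769/2 - 1*168100 = 6769/2 - 168100 = -329431/2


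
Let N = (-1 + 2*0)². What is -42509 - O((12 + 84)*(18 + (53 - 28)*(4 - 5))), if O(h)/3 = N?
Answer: -42512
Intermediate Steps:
N = 1 (N = (-1 + 0)² = (-1)² = 1)
O(h) = 3 (O(h) = 3*1 = 3)
-42509 - O((12 + 84)*(18 + (53 - 28)*(4 - 5))) = -42509 - 1*3 = -42509 - 3 = -42512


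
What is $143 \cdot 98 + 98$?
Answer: $14112$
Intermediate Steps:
$143 \cdot 98 + 98 = 14014 + 98 = 14112$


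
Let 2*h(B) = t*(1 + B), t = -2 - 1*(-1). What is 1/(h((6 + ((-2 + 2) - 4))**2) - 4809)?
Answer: -2/9623 ≈ -0.00020784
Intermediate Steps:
t = -1 (t = -2 + 1 = -1)
h(B) = -1/2 - B/2 (h(B) = (-(1 + B))/2 = (-1 - B)/2 = -1/2 - B/2)
1/(h((6 + ((-2 + 2) - 4))**2) - 4809) = 1/((-1/2 - (6 + ((-2 + 2) - 4))**2/2) - 4809) = 1/((-1/2 - (6 + (0 - 4))**2/2) - 4809) = 1/((-1/2 - (6 - 4)**2/2) - 4809) = 1/((-1/2 - 1/2*2**2) - 4809) = 1/((-1/2 - 1/2*4) - 4809) = 1/((-1/2 - 2) - 4809) = 1/(-5/2 - 4809) = 1/(-9623/2) = -2/9623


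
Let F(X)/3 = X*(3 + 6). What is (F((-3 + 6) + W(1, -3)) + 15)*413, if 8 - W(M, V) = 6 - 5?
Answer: 117705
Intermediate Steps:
W(M, V) = 7 (W(M, V) = 8 - (6 - 5) = 8 - 1*1 = 8 - 1 = 7)
F(X) = 27*X (F(X) = 3*(X*(3 + 6)) = 3*(X*9) = 3*(9*X) = 27*X)
(F((-3 + 6) + W(1, -3)) + 15)*413 = (27*((-3 + 6) + 7) + 15)*413 = (27*(3 + 7) + 15)*413 = (27*10 + 15)*413 = (270 + 15)*413 = 285*413 = 117705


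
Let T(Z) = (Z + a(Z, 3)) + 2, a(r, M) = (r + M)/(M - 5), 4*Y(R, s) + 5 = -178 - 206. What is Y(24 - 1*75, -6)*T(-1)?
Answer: 0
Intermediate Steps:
Y(R, s) = -389/4 (Y(R, s) = -5/4 + (-178 - 206)/4 = -5/4 + (¼)*(-384) = -5/4 - 96 = -389/4)
a(r, M) = (M + r)/(-5 + M)
T(Z) = ½ + Z/2 (T(Z) = (Z + (3 + Z)/(-5 + 3)) + 2 = (Z + (3 + Z)/(-2)) + 2 = (Z - (3 + Z)/2) + 2 = (Z + (-3/2 - Z/2)) + 2 = (-3/2 + Z/2) + 2 = ½ + Z/2)
Y(24 - 1*75, -6)*T(-1) = -389*(½ + (½)*(-1))/4 = -389*(½ - ½)/4 = -389/4*0 = 0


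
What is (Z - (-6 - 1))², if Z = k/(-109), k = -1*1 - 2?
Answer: 586756/11881 ≈ 49.386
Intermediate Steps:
k = -3 (k = -1 - 2 = -3)
Z = 3/109 (Z = -3/(-109) = -3*(-1/109) = 3/109 ≈ 0.027523)
(Z - (-6 - 1))² = (3/109 - (-6 - 1))² = (3/109 - 1*(-7))² = (3/109 + 7)² = (766/109)² = 586756/11881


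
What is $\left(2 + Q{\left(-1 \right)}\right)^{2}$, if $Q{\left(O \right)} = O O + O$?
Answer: $4$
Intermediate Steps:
$Q{\left(O \right)} = O + O^{2}$ ($Q{\left(O \right)} = O^{2} + O = O + O^{2}$)
$\left(2 + Q{\left(-1 \right)}\right)^{2} = \left(2 - \left(1 - 1\right)\right)^{2} = \left(2 - 0\right)^{2} = \left(2 + 0\right)^{2} = 2^{2} = 4$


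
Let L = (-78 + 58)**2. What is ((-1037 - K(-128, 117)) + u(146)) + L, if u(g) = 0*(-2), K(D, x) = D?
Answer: -509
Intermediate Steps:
u(g) = 0
L = 400 (L = (-20)**2 = 400)
((-1037 - K(-128, 117)) + u(146)) + L = ((-1037 - 1*(-128)) + 0) + 400 = ((-1037 + 128) + 0) + 400 = (-909 + 0) + 400 = -909 + 400 = -509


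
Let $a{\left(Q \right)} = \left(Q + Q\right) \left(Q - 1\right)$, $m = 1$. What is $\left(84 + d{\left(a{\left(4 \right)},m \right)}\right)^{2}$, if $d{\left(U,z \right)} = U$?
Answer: $11664$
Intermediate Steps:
$a{\left(Q \right)} = 2 Q \left(-1 + Q\right)$
$\left(84 + d{\left(a{\left(4 \right)},m \right)}\right)^{2} = \left(84 + 2 \cdot 4 \left(-1 + 4\right)\right)^{2} = \left(84 + 2 \cdot 4 \cdot 3\right)^{2} = \left(84 + 24\right)^{2} = 108^{2} = 11664$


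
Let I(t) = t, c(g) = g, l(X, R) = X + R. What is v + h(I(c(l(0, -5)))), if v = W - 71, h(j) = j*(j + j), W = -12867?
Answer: -12888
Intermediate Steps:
l(X, R) = R + X
h(j) = 2*j² (h(j) = j*(2*j) = 2*j²)
v = -12938 (v = -12867 - 71 = -12938)
v + h(I(c(l(0, -5)))) = -12938 + 2*(-5 + 0)² = -12938 + 2*(-5)² = -12938 + 2*25 = -12938 + 50 = -12888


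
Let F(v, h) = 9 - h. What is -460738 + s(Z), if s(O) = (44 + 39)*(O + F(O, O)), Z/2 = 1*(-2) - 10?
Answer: -459991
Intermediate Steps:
Z = -24 (Z = 2*(1*(-2) - 10) = 2*(-2 - 10) = 2*(-12) = -24)
s(O) = 747 (s(O) = (44 + 39)*(O + (9 - O)) = 83*9 = 747)
-460738 + s(Z) = -460738 + 747 = -459991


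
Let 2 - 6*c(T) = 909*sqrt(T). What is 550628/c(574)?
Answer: -3303768/237142645 - 1501562556*sqrt(574)/237142645 ≈ -151.72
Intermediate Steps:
c(T) = 1/3 - 303*sqrt(T)/2
550628/c(574) = 550628/(1/3 - 303*sqrt(574)/2)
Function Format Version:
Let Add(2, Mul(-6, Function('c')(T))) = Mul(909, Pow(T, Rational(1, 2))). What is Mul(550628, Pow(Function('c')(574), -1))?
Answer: Add(Rational(-3303768, 237142645), Mul(Rational(-1501562556, 237142645), Pow(574, Rational(1, 2)))) ≈ -151.72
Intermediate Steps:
Function('c')(T) = Add(Rational(1, 3), Mul(Rational(-303, 2), Pow(T, Rational(1, 2)))) (Function('c')(T) = Add(Rational(1, 3), Mul(Rational(-1, 6), Mul(909, Pow(T, Rational(1, 2))))) = Add(Rational(1, 3), Mul(Rational(-303, 2), Pow(T, Rational(1, 2)))))
Mul(550628, Pow(Function('c')(574), -1)) = Mul(550628, Pow(Add(Rational(1, 3), Mul(Rational(-303, 2), Pow(574, Rational(1, 2)))), -1))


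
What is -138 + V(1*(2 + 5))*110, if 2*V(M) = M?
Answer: 247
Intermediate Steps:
V(M) = M/2
-138 + V(1*(2 + 5))*110 = -138 + ((1*(2 + 5))/2)*110 = -138 + ((1*7)/2)*110 = -138 + ((1/2)*7)*110 = -138 + (7/2)*110 = -138 + 385 = 247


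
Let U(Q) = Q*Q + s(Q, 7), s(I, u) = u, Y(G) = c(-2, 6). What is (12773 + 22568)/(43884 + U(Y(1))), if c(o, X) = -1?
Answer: 35341/43892 ≈ 0.80518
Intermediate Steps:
Y(G) = -1
U(Q) = 7 + Q² (U(Q) = Q*Q + 7 = Q² + 7 = 7 + Q²)
(12773 + 22568)/(43884 + U(Y(1))) = (12773 + 22568)/(43884 + (7 + (-1)²)) = 35341/(43884 + (7 + 1)) = 35341/(43884 + 8) = 35341/43892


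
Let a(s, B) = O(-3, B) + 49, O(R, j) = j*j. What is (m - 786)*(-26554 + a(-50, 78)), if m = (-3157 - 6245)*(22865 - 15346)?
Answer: 1443650832504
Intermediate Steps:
O(R, j) = j²
a(s, B) = 49 + B² (a(s, B) = B² + 49 = 49 + B²)
m = -70693638 (m = -9402*7519 = -70693638)
(m - 786)*(-26554 + a(-50, 78)) = (-70693638 - 786)*(-26554 + (49 + 78²)) = -70694424*(-26554 + (49 + 6084)) = -70694424*(-26554 + 6133) = -70694424*(-20421) = 1443650832504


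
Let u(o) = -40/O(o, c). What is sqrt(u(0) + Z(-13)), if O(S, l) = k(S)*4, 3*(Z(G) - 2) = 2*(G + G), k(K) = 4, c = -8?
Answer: I*sqrt(642)/6 ≈ 4.223*I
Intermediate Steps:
Z(G) = 2 + 4*G/3 (Z(G) = 2 + (2*(G + G))/3 = 2 + (2*(2*G))/3 = 2 + (4*G)/3 = 2 + 4*G/3)
O(S, l) = 16 (O(S, l) = 4*4 = 16)
u(o) = -5/2 (u(o) = -40/16 = -40*1/16 = -5/2)
sqrt(u(0) + Z(-13)) = sqrt(-5/2 + (2 + (4/3)*(-13))) = sqrt(-5/2 + (2 - 52/3)) = sqrt(-5/2 - 46/3) = sqrt(-107/6) = I*sqrt(642)/6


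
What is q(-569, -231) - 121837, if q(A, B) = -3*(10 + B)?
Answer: -121174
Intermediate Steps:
q(A, B) = -30 - 3*B
q(-569, -231) - 121837 = (-30 - 3*(-231)) - 121837 = (-30 + 693) - 121837 = 663 - 121837 = -121174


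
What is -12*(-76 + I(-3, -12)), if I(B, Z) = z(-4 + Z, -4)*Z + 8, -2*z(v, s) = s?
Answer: 1104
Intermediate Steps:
z(v, s) = -s/2
I(B, Z) = 8 + 2*Z (I(B, Z) = (-1/2*(-4))*Z + 8 = 2*Z + 8 = 8 + 2*Z)
-12*(-76 + I(-3, -12)) = -12*(-76 + (8 + 2*(-12))) = -12*(-76 + (8 - 24)) = -12*(-76 - 16) = -12*(-92) = 1104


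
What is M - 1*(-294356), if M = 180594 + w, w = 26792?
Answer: 501742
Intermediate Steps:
M = 207386 (M = 180594 + 26792 = 207386)
M - 1*(-294356) = 207386 - 1*(-294356) = 207386 + 294356 = 501742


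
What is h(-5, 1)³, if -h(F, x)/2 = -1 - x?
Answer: 64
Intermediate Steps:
h(F, x) = 2 + 2*x (h(F, x) = -2*(-1 - x) = 2 + 2*x)
h(-5, 1)³ = (2 + 2*1)³ = (2 + 2)³ = 4³ = 64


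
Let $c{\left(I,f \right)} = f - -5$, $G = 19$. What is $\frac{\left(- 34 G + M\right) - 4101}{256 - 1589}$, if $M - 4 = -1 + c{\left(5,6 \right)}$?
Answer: $\frac{4733}{1333} \approx 3.5506$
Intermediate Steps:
$c{\left(I,f \right)} = 5 + f$ ($c{\left(I,f \right)} = f + 5 = 5 + f$)
$M = 14$ ($M = 4 + \left(-1 + \left(5 + 6\right)\right) = 4 + \left(-1 + 11\right) = 4 + 10 = 14$)
$\frac{\left(- 34 G + M\right) - 4101}{256 - 1589} = \frac{\left(\left(-34\right) 19 + 14\right) - 4101}{256 - 1589} = \frac{\left(-646 + 14\right) - 4101}{-1333} = \left(-632 - 4101\right) \left(- \frac{1}{1333}\right) = \left(-4733\right) \left(- \frac{1}{1333}\right) = \frac{4733}{1333}$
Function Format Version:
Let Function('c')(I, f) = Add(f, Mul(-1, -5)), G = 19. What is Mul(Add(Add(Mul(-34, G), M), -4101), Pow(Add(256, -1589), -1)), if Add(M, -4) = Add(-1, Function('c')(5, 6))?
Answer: Rational(4733, 1333) ≈ 3.5506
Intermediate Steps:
Function('c')(I, f) = Add(5, f) (Function('c')(I, f) = Add(f, 5) = Add(5, f))
M = 14 (M = Add(4, Add(-1, Add(5, 6))) = Add(4, Add(-1, 11)) = Add(4, 10) = 14)
Mul(Add(Add(Mul(-34, G), M), -4101), Pow(Add(256, -1589), -1)) = Mul(Add(Add(Mul(-34, 19), 14), -4101), Pow(Add(256, -1589), -1)) = Mul(Add(Add(-646, 14), -4101), Pow(-1333, -1)) = Mul(Add(-632, -4101), Rational(-1, 1333)) = Mul(-4733, Rational(-1, 1333)) = Rational(4733, 1333)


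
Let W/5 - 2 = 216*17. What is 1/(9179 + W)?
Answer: 1/27549 ≈ 3.6299e-5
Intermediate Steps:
W = 18370 (W = 10 + 5*(216*17) = 10 + 5*3672 = 10 + 18360 = 18370)
1/(9179 + W) = 1/(9179 + 18370) = 1/27549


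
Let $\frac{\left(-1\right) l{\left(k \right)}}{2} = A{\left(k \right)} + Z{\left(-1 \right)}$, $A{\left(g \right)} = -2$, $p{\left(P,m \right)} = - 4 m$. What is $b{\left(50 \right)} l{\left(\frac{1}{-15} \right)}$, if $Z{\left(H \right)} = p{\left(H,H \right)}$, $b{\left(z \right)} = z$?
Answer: $-200$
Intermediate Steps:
$Z{\left(H \right)} = - 4 H$
$l{\left(k \right)} = -4$ ($l{\left(k \right)} = - 2 \left(-2 - -4\right) = - 2 \left(-2 + 4\right) = \left(-2\right) 2 = -4$)
$b{\left(50 \right)} l{\left(\frac{1}{-15} \right)} = 50 \left(-4\right) = -200$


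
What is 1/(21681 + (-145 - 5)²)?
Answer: 1/44181 ≈ 2.2634e-5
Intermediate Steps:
1/(21681 + (-145 - 5)²) = 1/(21681 + (-150)²) = 1/(21681 + 22500) = 1/44181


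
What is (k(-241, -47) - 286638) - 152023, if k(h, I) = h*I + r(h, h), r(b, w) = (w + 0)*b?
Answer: -369253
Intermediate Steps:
r(b, w) = b*w (r(b, w) = w*b = b*w)
k(h, I) = h² + I*h (k(h, I) = h*I + h*h = I*h + h² = h² + I*h)
(k(-241, -47) - 286638) - 152023 = (-241*(-47 - 241) - 286638) - 152023 = (-241*(-288) - 286638) - 152023 = (69408 - 286638) - 152023 = -217230 - 152023 = -369253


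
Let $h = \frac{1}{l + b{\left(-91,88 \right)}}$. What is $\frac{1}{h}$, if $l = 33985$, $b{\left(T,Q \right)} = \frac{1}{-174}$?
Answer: $\frac{5913389}{174} \approx 33985.0$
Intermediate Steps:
$b{\left(T,Q \right)} = - \frac{1}{174}$
$h = \frac{174}{5913389}$ ($h = \frac{1}{33985 - \frac{1}{174}} = \frac{1}{\frac{5913389}{174}} = \frac{174}{5913389} \approx 2.9425 \cdot 10^{-5}$)
$\frac{1}{h} = \frac{1}{\frac{174}{5913389}} = \frac{5913389}{174}$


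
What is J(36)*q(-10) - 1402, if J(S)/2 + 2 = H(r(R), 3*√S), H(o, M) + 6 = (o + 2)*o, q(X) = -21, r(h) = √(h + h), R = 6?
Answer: -1570 - 168*√3 ≈ -1861.0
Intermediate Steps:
r(h) = √2*√h (r(h) = √(2*h) = √2*√h)
H(o, M) = -6 + o*(2 + o) (H(o, M) = -6 + (o + 2)*o = -6 + (2 + o)*o = -6 + o*(2 + o))
J(S) = 8 + 8*√3 (J(S) = -4 + 2*(-6 + (√2*√6)² + 2*(√2*√6)) = -4 + 2*(-6 + (2*√3)² + 2*(2*√3)) = -4 + 2*(-6 + 12 + 4*√3) = -4 + 2*(6 + 4*√3) = -4 + (12 + 8*√3) = 8 + 8*√3)
J(36)*q(-10) - 1402 = (8 + 8*√3)*(-21) - 1402 = (-168 - 168*√3) - 1402 = -1570 - 168*√3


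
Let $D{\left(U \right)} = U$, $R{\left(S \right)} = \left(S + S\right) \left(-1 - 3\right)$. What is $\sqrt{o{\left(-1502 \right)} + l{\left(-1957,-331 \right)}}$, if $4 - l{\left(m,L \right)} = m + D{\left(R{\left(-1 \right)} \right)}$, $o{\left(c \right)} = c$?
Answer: $\sqrt{451} \approx 21.237$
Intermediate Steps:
$R{\left(S \right)} = - 8 S$ ($R{\left(S \right)} = 2 S \left(-4\right) = - 8 S$)
$l{\left(m,L \right)} = -4 - m$ ($l{\left(m,L \right)} = 4 - \left(m - -8\right) = 4 - \left(m + 8\right) = 4 - \left(8 + m\right) = -4 - m$)
$\sqrt{o{\left(-1502 \right)} + l{\left(-1957,-331 \right)}} = \sqrt{-1502 - -1953} = \sqrt{-1502 + \left(-4 + 1957\right)} = \sqrt{-1502 + 1953} = \sqrt{451}$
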